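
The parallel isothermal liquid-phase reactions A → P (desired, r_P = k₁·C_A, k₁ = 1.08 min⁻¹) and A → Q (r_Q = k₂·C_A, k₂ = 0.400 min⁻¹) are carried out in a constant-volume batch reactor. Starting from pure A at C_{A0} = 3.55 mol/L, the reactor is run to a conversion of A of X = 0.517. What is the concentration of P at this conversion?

C_A = C_{A0}(1−X) = 1.715 mol/L.
Both paths are first order in A, so the instantaneous fraction to P is constant: dC_P/d(−C_A) = k₁/(k₁+k₂) = 0.7297.
C_P = 0.7297·(C_{A0}−C_A) = 0.7297×1.835 = 1.34 mol/L.

1.34 mol/L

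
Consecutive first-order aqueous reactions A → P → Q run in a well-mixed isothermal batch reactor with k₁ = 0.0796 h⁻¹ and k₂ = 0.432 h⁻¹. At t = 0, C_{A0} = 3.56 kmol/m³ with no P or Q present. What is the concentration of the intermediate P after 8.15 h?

Solving the coupled first-order balances gives C_P(t) = [k₁/(k₂−k₁)]·C_{A0}·(e^(−k₁t) − e^(−k₂t)).
e^(−k₁t) = e^(−0.0796×8.15) = e^(−0.6487) = 0.5227; e^(−k₂t) = e^(−3.521) = 0.02958.
C_P = 0.0796×3.56/(0.432−0.0796) × (0.5227−0.02958) = 0.8041×0.4931 = 0.3965 kmol/m³.

0.397 kmol/m³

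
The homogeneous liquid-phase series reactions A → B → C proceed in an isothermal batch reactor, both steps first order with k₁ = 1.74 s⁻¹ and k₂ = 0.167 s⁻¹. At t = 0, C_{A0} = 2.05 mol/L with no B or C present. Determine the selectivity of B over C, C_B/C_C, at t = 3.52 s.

1.59

Solving the coupled first-order balances gives C_B(t) = [k₁/(k₂−k₁)]·C_{A0}·(e^(−k₁t) − e^(−k₂t)).
e^(−k₁t) = e^(−1.74×3.52) = e^(−6.125) = 0.002188; e^(−k₂t) = e^(−0.5878) = 0.5555.
C_B = 1.74×2.05/(0.167−1.74) × (0.002188−0.5555) = (-2.268)×(-0.5533) = 1.255 mol/L.
C_A = C_{A0}e^(−k₁t) = 0.004485 mol/L, so C_C = C_{A0}−C_A−C_B = 0.7907 mol/L; C_B/C_C = 1.59.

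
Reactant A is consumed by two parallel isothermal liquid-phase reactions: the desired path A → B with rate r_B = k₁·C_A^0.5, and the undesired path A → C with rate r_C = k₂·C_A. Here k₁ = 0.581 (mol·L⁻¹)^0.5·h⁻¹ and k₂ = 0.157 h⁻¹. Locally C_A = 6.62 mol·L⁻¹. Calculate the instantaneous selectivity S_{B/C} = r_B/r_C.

S_{B/C} = r_B/r_C = (k₁·C_A^0.5)/(k₂·C_A) = (k₁/k₂)·C_A^-0.5.
= (0.581×6.620^0.5) / (0.157×6.620) = 1.495/1.039 = 1.44.

1.44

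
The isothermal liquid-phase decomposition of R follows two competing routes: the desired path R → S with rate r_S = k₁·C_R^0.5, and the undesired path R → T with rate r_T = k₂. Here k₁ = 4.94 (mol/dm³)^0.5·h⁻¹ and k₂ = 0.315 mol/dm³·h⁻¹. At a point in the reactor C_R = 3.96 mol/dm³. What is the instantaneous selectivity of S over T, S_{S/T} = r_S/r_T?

31.2

S_{S/T} = r_S/r_T = (k₁·C_R^0.5)/(k₂) = (k₁/k₂)·C_R^0.5.
= (4.94×3.960^0.5) / (0.315) = 9.830/0.3150 = 31.2.
Since the desired path is higher order in R, keeping C_R high (PFR or concentrated feed) favours S.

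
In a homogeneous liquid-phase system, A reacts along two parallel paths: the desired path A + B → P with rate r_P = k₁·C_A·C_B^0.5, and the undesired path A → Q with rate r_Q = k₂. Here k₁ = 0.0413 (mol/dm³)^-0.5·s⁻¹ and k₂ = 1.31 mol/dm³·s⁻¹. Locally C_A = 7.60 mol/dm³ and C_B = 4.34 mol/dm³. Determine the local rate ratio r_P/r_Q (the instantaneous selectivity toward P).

0.499

S_{P/Q} = r_P/r_Q = (k₁·C_A·C_B^0.5)/(k₂) = (k₁/k₂)·C_A·C_B^0.5.
= (0.0413×7.600×4.340^0.5) / (1.31) = 0.6539/1.310 = 0.499.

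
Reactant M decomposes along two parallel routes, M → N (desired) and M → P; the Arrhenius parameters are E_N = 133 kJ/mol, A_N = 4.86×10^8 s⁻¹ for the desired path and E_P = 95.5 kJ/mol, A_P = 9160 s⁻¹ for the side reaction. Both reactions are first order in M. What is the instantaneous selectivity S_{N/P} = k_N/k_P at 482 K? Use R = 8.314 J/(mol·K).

Since both paths have the same order in M, the concentration cancels and S_{N/P} = k_N/k_P = (A_N/A_P)·exp[(E_P−E_N)/(RT)].
(E_P−E_N)/(RT) = (95.5−133)×10³/(8.314×482) = -37500/4007 = -9.358.
k_N/k_P = (4.86×10^8/9160)·exp(-9.358) = 53057 × 8.629×10^-5 = 4.58.

4.58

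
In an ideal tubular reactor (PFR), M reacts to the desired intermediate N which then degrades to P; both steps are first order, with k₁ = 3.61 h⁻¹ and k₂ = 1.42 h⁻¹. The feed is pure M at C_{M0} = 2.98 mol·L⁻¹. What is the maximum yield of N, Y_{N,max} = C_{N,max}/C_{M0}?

At the optimum, C_{N,max}/C_{M0} = (k₁/k₂)^[k₂/(k₂−k₁)].
= (3.61/1.42)^(1.42/(1.42−3.61)) = (2.542)^(-0.6484) = 0.5461.

0.546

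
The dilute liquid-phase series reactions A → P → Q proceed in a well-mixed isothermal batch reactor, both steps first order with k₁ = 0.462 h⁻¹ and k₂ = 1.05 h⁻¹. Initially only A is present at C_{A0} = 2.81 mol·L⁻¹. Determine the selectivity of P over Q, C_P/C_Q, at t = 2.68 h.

The intermediate concentration in a first-order A→B→C sequence is C_P = k₁C_{A0}(e^(−k₁t) − e^(−k₂t))/(k₂−k₁).
e^(−k₁t) = e^(−0.462×2.68) = e^(−1.238) = 0.2899; e^(−k₂t) = e^(−2.814) = 0.05996.
C_P = 0.462×2.81/(1.05−0.462) × (0.2899−0.05996) = 2.208×0.2300 = 0.5077 mol·L⁻¹.
C_A = C_{A0}e^(−k₁t) = 0.8147 mol·L⁻¹, so C_Q = C_{A0}−C_A−C_P = 1.488 mol·L⁻¹; C_P/C_Q = 0.341.

0.341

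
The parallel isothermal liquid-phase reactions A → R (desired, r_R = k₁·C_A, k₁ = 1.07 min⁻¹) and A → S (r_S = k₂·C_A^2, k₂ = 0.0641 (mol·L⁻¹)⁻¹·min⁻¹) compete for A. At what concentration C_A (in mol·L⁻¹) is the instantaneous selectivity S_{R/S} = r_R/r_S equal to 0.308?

S_{R/S} = (k₁/k₂)·C_A⁻¹ ⇒ C_A = (S·k₂/k₁)^(-1).
= (0.308×0.0641/1.07)^(-1) = (0.01845)^(-1) = 54.2 mol·L⁻¹.

54.2 mol·L⁻¹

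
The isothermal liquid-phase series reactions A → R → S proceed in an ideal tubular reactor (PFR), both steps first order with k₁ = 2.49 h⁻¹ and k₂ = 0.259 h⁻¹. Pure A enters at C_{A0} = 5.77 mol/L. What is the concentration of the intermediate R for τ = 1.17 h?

The intermediate concentration in a first-order A→B→C sequence is C_R = k₁C_{A0}(e^(−k₁τ) − e^(−k₂τ))/(k₂−k₁).
e^(−k₁τ) = e^(−2.49×1.17) = e^(−2.913) = 0.05430; e^(−k₂τ) = e^(−0.3030) = 0.7386.
C_R = 2.49×5.77/(0.259−2.49) × (0.05430−0.7386) = (-6.440)×(-0.6843) = 4.407 mol/L.

4.41 mol/L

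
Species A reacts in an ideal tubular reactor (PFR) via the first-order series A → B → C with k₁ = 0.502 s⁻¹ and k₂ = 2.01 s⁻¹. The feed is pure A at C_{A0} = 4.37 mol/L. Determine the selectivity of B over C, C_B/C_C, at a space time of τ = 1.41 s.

0.398

The intermediate concentration in a first-order A→B→C sequence is C_B = k₁C_{A0}(e^(−k₁τ) − e^(−k₂τ))/(k₂−k₁).
e^(−k₁τ) = e^(−0.502×1.41) = e^(−0.7078) = 0.4927; e^(−k₂τ) = e^(−2.834) = 0.05877.
C_B = 0.502×4.37/(2.01−0.502) × (0.4927−0.05877) = 1.455×0.4339 = 0.6313 mol/L.
C_A = C_{A0}e^(−k₁τ) = 2.153 mol/L, so C_C = C_{A0}−C_A−C_B = 1.586 mol/L; C_B/C_C = 0.398.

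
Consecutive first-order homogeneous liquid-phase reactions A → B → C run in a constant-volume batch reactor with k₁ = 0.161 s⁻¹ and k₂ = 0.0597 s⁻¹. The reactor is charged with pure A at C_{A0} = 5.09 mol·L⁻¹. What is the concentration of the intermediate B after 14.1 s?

2.65 mol·L⁻¹

Solving the coupled first-order balances gives C_B(t) = [k₁/(k₂−k₁)]·C_{A0}·(e^(−k₁t) − e^(−k₂t)).
e^(−k₁t) = e^(−0.161×14.1) = e^(−2.270) = 0.1033; e^(−k₂t) = e^(−0.8418) = 0.4309.
C_B = 0.161×5.09/(0.0597−0.161) × (0.1033−0.4309) = (-8.090)×(-0.3276) = 2.651 mol·L⁻¹.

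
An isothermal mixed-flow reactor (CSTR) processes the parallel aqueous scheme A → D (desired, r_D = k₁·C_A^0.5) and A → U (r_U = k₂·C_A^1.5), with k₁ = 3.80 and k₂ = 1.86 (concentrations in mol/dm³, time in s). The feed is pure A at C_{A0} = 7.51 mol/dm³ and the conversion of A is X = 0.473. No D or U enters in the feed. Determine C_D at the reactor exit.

Exit C_A = C_{A0}(1−X) = 7.51×0.527 = 3.958 mol/dm³.
In a CSTR the entire volume is at exit conditions, so r_D = 3.80×3.958^0.5 = 7.560 and r_U = 1.86×3.958^1.5 = 14.64.
Fraction of consumed A going to D: r_D/(r_D+r_U) = 0.3405.
C_D = 0.3405·C_{A0}·X = 0.3405×7.51×0.473 = 1.21 mol/dm³.

1.21 mol/dm³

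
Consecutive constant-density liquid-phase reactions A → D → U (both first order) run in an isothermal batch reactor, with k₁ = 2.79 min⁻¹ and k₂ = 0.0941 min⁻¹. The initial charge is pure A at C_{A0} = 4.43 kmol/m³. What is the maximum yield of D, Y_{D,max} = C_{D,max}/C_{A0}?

0.888

At the optimum, C_{D,max}/C_{A0} = (k₁/k₂)^[k₂/(k₂−k₁)].
= (2.79/0.0941)^(0.0941/(0.0941−2.79)) = (29.65)^(-0.03490) = 0.8884.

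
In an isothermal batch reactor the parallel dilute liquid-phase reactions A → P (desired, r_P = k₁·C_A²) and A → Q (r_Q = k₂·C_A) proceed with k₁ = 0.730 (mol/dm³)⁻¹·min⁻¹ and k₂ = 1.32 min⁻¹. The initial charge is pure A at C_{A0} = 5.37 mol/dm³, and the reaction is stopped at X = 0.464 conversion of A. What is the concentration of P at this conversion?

1.72 mol/dm³

C_A = C_{A0}(1−X) = 2.878 mol/dm³.
Along a PFR/batch, dC_Q/dC_A = −r_Q/(r_P+r_Q) = −k₂/(k₂+k₁·C_A).
Integrating from C_{A0} to C_A: C_Q = (1.32/0.730)·ln[(1.32+0.730·5.37)/(1.32+0.730·2.88)] = 1.808·ln(5.240/3.421) = 0.7709 mol/dm³.
Then C_P = (C_{A0}−C_A) − C_Q = 2.492 − 0.7709 = 1.721 mol/dm³.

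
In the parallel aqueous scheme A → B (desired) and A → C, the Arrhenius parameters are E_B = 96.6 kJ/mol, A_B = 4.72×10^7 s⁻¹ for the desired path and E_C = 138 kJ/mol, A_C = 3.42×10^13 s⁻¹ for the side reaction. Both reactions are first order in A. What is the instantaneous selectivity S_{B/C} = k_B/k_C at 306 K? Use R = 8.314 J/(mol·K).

With equal orders, S_{B/C} = k_B/k_C = (A_B/A_C)·exp[(E_C−E_B)/(RT)].
(E_C−E_B)/(RT) = (138−96.6)×10³/(8.314×306) = 41400/2544 = 16.27.
k_B/k_C = (4.72×10^7/3.42×10^13)·exp(16.27) = 1.380×10^-6 × 1.168×10^7 = 16.1.

16.1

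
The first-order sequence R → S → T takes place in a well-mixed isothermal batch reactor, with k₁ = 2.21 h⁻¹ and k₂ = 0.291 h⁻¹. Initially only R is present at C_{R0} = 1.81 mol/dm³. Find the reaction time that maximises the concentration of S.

1.06 h

For first-order series the maximum of C_S occurs at t_opt = ln(k₂/k₁)/(k₂−k₁).
= ln(0.291/2.21)/(0.291−2.21) = ln(0.1317)/-1.919 = -2.027/-1.919 = 1.06 h.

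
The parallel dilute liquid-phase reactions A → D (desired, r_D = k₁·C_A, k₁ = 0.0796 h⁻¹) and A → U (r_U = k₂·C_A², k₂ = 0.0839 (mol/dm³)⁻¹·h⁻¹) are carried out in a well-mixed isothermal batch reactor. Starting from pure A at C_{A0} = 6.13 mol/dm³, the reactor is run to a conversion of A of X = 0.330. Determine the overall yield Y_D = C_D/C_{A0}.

C_A = C_{A0}(1−X) = 4.107 mol/dm³.
Along a PFR/batch, dC_D/dC_A = −r_D/(r_D+r_U) = −k₁/(k₁+k₂·C_A).
Integrating from C_{A0} to C_A: C_D = (0.0796/0.0839)·ln[(0.0796+0.0839·6.13)/(0.0796+0.0839·4.11)] = 0.9487·ln(0.5939/0.4242) = 0.3193 mol/dm³.
Y_D = C_D/C_{A0} = 0.3193/6.13 = 0.0521.

0.0521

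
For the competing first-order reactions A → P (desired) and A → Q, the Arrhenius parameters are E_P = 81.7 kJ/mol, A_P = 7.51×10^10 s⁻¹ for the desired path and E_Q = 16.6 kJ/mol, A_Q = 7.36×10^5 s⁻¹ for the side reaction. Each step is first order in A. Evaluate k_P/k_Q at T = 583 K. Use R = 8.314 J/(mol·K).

Since both paths have the same order in A, the concentration cancels and S_{P/Q} = k_P/k_Q = (A_P/A_Q)·exp[(E_Q−E_P)/(RT)].
(E_Q−E_P)/(RT) = (16.6−81.7)×10³/(8.314×583) = -65100/4847 = -13.43.
k_P/k_Q = (7.51×10^10/7.36×10^5)·exp(-13.43) = 1.020×10^5 × 1.469×10^-6 = 0.150.

0.150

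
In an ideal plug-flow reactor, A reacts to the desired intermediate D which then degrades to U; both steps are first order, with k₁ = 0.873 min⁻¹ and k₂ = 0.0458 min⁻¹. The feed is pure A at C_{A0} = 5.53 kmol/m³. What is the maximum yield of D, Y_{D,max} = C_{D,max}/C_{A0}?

At the optimum, C_{D,max}/C_{A0} = (k₁/k₂)^[k₂/(k₂−k₁)].
= (0.873/0.0458)^(0.0458/(0.0458−0.873)) = (19.06)^(-0.05537) = 0.8494.

0.849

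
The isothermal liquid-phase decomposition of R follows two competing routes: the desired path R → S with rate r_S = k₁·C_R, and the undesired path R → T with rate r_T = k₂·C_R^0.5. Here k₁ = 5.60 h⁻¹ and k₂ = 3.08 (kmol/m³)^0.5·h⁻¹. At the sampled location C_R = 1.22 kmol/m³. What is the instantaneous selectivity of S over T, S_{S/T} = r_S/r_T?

2.01

S_{S/T} = r_S/r_T = (k₁·C_R)/(k₂·C_R^0.5) = (k₁/k₂)·C_R^0.5.
= (5.60×1.220) / (3.08×1.220^0.5) = 6.832/3.402 = 2.01.
Since the desired path is higher order in R, keeping C_R high (PFR or concentrated feed) favours S.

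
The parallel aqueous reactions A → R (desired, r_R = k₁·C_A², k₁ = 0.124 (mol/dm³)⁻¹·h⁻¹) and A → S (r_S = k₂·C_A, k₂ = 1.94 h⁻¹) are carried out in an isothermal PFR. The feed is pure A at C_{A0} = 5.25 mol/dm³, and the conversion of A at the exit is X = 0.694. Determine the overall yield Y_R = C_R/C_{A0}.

0.123

C_A = C_{A0}(1−X) = 1.607 mol/dm³.
Along a PFR/batch, dC_S/dC_A = −r_S/(r_R+r_S) = −k₂/(k₂+k₁·C_A).
Integrating from C_{A0} to C_A: C_S = (1.94/0.124)·ln[(1.94+0.124·5.25)/(1.94+0.124·1.61)] = 15.65·ln(2.591/2.139) = 2.998 mol/dm³.
Then C_R = (C_{A0}−C_A) − C_S = 3.643 − 2.998 = 0.6457 mol/dm³.
Y_R = C_R/C_{A0} = 0.6457/5.25 = 0.123.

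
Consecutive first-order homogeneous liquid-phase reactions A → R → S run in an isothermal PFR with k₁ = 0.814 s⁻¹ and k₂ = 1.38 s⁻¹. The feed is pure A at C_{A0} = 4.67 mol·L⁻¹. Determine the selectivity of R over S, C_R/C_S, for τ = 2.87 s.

0.141

For first-order series with pure A initially, C_R(τ) = k₁C_{A0}/(k₂−k₁)·(e^(−k₁τ) − e^(−k₂τ)).
e^(−k₁τ) = e^(−0.814×2.87) = e^(−2.336) = 0.09670; e^(−k₂τ) = e^(−3.961) = 0.01905.
C_R = 0.814×4.67/(1.38−0.814) × (0.09670−0.01905) = 6.716×0.07764 = 0.5215 mol·L⁻¹.
C_A = C_{A0}e^(−k₁τ) = 0.4516 mol·L⁻¹, so C_S = C_{A0}−C_A−C_R = 3.697 mol·L⁻¹; C_R/C_S = 0.141.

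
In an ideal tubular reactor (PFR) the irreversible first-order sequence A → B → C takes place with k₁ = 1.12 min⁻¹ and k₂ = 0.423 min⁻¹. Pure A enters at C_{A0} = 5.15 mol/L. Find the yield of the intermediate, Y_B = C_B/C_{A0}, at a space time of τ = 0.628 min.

Solving the coupled first-order balances gives C_B(τ) = [k₁/(k₂−k₁)]·C_{A0}·(e^(−k₁τ) − e^(−k₂τ)).
e^(−k₁τ) = e^(−1.12×0.628) = e^(−0.7034) = 0.4949; e^(−k₂τ) = e^(−0.2656) = 0.7667.
C_B = 1.12×5.15/(0.423−1.12) × (0.4949−0.7667) = (-8.275)×(-0.2718) = 2.249 mol/L.
Y_B = C_B/C_{A0} = 2.249/5.15 = 0.437.

0.437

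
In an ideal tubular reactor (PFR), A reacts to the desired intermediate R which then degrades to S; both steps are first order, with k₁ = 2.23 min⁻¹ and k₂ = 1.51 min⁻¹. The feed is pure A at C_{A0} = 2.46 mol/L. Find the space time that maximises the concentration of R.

Setting dC_R/dτ = 0 gives τ_opt = ln(k₂/k₁)/(k₂−k₁).
= ln(1.51/2.23)/(1.51−2.23) = ln(0.6771)/-0.7200 = -0.3899/-0.7200 = 0.542 min.

0.542 min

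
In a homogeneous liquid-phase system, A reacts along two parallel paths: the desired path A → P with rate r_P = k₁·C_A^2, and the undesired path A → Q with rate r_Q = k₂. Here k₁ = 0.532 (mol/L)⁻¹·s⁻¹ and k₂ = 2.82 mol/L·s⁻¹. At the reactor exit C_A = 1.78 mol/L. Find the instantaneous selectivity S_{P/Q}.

0.598

S_{P/Q} = r_P/r_Q = (k₁·C_A^2)/(k₂) = (k₁/k₂)·C_A^2.
= (0.532×1.780^2) / (2.82) = 1.686/2.820 = 0.598.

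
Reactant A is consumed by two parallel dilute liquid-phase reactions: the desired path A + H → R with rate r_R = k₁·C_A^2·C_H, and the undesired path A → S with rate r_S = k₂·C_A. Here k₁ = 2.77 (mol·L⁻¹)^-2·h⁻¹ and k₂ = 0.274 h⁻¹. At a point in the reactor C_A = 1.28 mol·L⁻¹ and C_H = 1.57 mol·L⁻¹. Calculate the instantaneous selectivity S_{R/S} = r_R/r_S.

S_{R/S} = r_R/r_S = (k₁·C_A^2·C_H)/(k₂·C_A) = (k₁/k₂)·C_A·C_H.
= (2.77×1.280^2×1.570) / (0.274×1.280) = 7.125/0.3507 = 20.3.

20.3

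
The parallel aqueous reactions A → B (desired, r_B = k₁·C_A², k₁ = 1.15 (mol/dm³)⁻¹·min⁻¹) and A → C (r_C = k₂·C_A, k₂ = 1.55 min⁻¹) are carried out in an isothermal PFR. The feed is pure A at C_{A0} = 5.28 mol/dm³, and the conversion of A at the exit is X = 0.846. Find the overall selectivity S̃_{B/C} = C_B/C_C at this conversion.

1.96

C_A = C_{A0}(1−X) = 0.8131 mol/dm³.
Along a PFR/batch, dC_C/dC_A = −r_C/(r_B+r_C) = −k₂/(k₂+k₁·C_A).
Integrating from C_{A0} to C_A: C_C = (1.55/1.15)·ln[(1.55+1.15·5.28)/(1.55+1.15·0.813)] = 1.348·ln(7.622/2.485) = 1.511 mol/dm³.
Then C_B = (C_{A0}−C_A) − C_C = 4.467 − 1.511 = 2.956 mol/dm³.
S̃_{B/C} = C_B/C_C = 2.956/1.511 = 1.96.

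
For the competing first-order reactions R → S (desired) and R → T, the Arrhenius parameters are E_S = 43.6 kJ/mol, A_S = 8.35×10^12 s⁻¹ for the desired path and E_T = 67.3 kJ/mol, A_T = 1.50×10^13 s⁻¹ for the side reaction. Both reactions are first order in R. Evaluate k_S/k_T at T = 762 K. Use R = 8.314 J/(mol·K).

k_S/k_T = (A_S/A_T)·exp[−(E_S−E_T)/(RT)] = (A_S/A_T)·exp[(E_T−E_S)/(RT)].
(E_T−E_S)/(RT) = (67.3−43.6)×10³/(8.314×762) = 23700/6335 = 3.741.
k_S/k_T = (8.35×10^12/1.50×10^13)·exp(3.741) = 0.5567 × 42.14 = 23.5.

23.5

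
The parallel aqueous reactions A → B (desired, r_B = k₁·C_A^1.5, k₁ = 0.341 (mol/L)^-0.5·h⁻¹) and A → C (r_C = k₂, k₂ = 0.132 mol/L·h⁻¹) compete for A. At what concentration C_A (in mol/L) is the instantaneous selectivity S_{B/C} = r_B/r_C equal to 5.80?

1.71 mol/L

S_{B/C} = (k₁/k₂)·C_A^1.5 ⇒ C_A = (S·k₂/k₁)^(1/1.5).
= (5.80×0.132/0.341)^(0.6667) = (2.245)^(0.6667) = 1.71 mol/L.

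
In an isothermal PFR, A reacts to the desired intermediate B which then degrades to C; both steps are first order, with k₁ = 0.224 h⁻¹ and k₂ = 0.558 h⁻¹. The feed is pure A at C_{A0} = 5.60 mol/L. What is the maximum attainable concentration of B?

For a first-order series the maximum intermediate yield is C_{B,max}/C_{A0} = (k₁/k₂)^[k₂/(k₂−k₁)].
= (0.224/0.558)^(0.558/(0.558−0.224)) = (0.4014)^(1.671) = 0.2177.
C_{B,max} = 0.2177×5.60 = 1.22 mol/L.

1.22 mol/L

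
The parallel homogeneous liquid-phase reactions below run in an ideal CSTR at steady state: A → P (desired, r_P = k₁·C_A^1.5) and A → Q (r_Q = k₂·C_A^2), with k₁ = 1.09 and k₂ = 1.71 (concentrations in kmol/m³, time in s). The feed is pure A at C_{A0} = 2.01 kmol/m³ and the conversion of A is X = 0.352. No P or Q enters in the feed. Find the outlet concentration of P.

Exit C_A = C_{A0}(1−X) = 2.01×0.648 = 1.302 kmol/m³.
Rates in a CSTR are evaluated at the outlet concentration: r_P = 1.09×1.302^1.5 = 1.620, r_Q = 1.71×1.302^2 = 2.901.
Fraction of consumed A going to P: r_P/(r_P+r_Q) = 0.3584.
C_P = 0.3584·C_{A0}·X = 0.3584×2.01×0.352 = 0.254 kmol/m³.

0.254 kmol/m³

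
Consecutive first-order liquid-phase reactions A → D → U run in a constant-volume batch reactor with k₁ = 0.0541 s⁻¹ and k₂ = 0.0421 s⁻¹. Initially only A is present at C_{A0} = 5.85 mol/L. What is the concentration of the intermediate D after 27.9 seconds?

2.32 mol/L

The intermediate concentration in a first-order A→B→C sequence is C_D = k₁C_{A0}(e^(−k₁t) − e^(−k₂t))/(k₂−k₁).
e^(−k₁t) = e^(−0.0541×27.9) = e^(−1.509) = 0.2210; e^(−k₂t) = e^(−1.175) = 0.3089.
C_D = 0.0541×5.85/(0.0421−0.0541) × (0.2210−0.3089) = (-26.37)×(-0.08790) = 2.318 mol/L.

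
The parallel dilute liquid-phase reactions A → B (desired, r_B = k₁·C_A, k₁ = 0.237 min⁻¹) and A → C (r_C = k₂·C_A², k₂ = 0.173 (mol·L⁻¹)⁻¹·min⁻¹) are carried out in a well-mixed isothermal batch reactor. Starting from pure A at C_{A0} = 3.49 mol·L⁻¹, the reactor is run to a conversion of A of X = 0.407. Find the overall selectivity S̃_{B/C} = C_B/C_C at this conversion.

C_A = C_{A0}(1−X) = 2.070 mol·L⁻¹.
Along a PFR/batch, dC_B/dC_A = −r_B/(r_B+r_C) = −k₁/(k₁+k₂·C_A).
Integrating from C_{A0} to C_A: C_B = (0.237/0.173)·ln[(0.237+0.173·3.49)/(0.237+0.173·2.07)] = 1.370·ln(0.8408/0.5950) = 0.4736 mol·L⁻¹.
C_C = (C_{A0}−C_A)−C_B = 0.9468 mol·L⁻¹; S̃_{B/C} = 0.4736/0.9468 = 0.500.

0.500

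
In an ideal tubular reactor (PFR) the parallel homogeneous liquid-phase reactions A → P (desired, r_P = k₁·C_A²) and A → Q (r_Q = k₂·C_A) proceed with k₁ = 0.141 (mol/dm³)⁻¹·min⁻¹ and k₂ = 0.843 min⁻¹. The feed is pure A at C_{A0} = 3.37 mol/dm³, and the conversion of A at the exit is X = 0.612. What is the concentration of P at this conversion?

0.572 mol/dm³

C_A = C_{A0}(1−X) = 1.308 mol/dm³.
Along a PFR/batch, dC_Q/dC_A = −r_Q/(r_P+r_Q) = −k₂/(k₂+k₁·C_A).
Integrating from C_{A0} to C_A: C_Q = (0.843/0.141)·ln[(0.843+0.141·3.37)/(0.843+0.141·1.31)] = 5.979·ln(1.318/1.027) = 1.490 mol/dm³.
Then C_P = (C_{A0}−C_A) − C_Q = 2.062 − 1.490 = 0.5723 mol/dm³.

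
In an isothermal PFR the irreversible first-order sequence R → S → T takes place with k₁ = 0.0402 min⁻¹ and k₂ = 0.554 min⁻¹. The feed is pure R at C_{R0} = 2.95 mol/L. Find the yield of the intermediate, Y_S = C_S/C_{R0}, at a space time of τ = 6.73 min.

0.0578

For first-order series with pure R initially, C_S(τ) = k₁C_{R0}/(k₂−k₁)·(e^(−k₁τ) − e^(−k₂τ)).
e^(−k₁τ) = e^(−0.0402×6.73) = e^(−0.2705) = 0.7630; e^(−k₂τ) = e^(−3.728) = 0.02403.
C_S = 0.0402×2.95/(0.554−0.0402) × (0.7630−0.02403) = 0.2308×0.7389 = 0.1706 mol/L.
Y_S = C_S/C_{R0} = 0.1706/2.95 = 0.0578.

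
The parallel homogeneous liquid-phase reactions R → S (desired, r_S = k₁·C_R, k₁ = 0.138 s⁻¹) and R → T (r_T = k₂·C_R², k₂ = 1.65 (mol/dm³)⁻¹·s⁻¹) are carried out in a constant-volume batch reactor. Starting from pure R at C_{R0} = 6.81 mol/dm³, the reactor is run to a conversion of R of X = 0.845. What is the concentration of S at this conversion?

0.151 mol/dm³

C_R = C_{R0}(1−X) = 1.056 mol/dm³.
Along a PFR/batch, dC_S/dC_R = −r_S/(r_S+r_T) = −k₁/(k₁+k₂·C_R).
Integrating from C_{R0} to C_R: C_S = (0.138/1.65)·ln[(0.138+1.65·6.81)/(0.138+1.65·1.06)] = 0.08364·ln(11.37/1.880) = 0.1506 mol/dm³.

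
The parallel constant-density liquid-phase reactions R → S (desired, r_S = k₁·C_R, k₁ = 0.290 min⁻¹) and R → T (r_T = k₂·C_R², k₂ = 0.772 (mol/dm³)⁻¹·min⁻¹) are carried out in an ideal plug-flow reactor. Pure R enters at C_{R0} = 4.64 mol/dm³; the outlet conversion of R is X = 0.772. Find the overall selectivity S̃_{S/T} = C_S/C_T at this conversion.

0.151

C_R = C_{R0}(1−X) = 1.058 mol/dm³.
Along a PFR/batch, dC_S/dC_R = −r_S/(r_S+r_T) = −k₁/(k₁+k₂·C_R).
Integrating from C_{R0} to C_R: C_S = (0.290/0.772)·ln[(0.290+0.772·4.64)/(0.290+0.772·1.06)] = 0.3756·ln(3.872/1.107) = 0.4705 mol/dm³.
C_T = (C_{R0}−C_R)−C_S = 3.112 mol/dm³; S̃_{S/T} = 0.4705/3.112 = 0.151.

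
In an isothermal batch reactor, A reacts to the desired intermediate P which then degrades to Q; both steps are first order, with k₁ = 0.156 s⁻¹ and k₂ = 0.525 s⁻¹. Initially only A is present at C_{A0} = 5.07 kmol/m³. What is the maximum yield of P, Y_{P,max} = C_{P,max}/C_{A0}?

0.178

Evaluating C_P at t_opt = ln(k₂/k₁)/(k₂−k₁) gives C_{P,max}/C_{A0} = (k₁/k₂)^[k₂/(k₂−k₁)].
= (0.156/0.525)^(0.525/(0.525−0.156)) = (0.2971)^(1.423) = 0.1779.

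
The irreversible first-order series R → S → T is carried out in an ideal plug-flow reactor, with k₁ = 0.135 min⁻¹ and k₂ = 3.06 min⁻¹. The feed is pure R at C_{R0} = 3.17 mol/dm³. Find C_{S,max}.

0.121 mol/dm³

Evaluating C_S at τ_opt = ln(k₂/k₁)/(k₂−k₁) gives C_{S,max}/C_{R0} = (k₁/k₂)^[k₂/(k₂−k₁)].
= (0.135/3.06)^(3.06/(3.06−0.135)) = (0.04412)^(1.046) = 0.03820.
C_{S,max} = 0.03820×3.17 = 0.121 mol/dm³.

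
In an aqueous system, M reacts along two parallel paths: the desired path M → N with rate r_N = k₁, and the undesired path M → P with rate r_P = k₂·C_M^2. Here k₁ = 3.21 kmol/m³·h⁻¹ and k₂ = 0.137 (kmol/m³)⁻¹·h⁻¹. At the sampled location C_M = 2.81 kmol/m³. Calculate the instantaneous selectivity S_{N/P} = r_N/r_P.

S_{N/P} = r_N/r_P = (k₁)/(k₂·C_M^2) = (k₁/k₂)·C_M^-2.
= (3.21) / (0.137×2.810^2) = 3.210/1.082 = 2.97.

2.97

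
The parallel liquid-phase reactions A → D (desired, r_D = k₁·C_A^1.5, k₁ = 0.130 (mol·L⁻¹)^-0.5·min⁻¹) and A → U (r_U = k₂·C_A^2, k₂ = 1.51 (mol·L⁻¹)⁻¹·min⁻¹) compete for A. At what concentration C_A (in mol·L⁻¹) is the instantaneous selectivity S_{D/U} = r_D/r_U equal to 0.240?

S_{D/U} = (k₁/k₂)·C_A^-0.5 ⇒ C_A = (S·k₂/k₁)^(-2).
= (0.240×1.51/0.130)^(-2) = (2.788)^(-2) = 0.129 mol·L⁻¹.

0.129 mol·L⁻¹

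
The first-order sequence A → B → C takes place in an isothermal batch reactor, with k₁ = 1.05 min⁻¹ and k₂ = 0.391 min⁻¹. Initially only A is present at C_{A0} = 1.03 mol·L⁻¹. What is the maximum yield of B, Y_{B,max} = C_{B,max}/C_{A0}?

For a first-order series the maximum intermediate yield is C_{B,max}/C_{A0} = (k₁/k₂)^[k₂/(k₂−k₁)].
= (1.05/0.391)^(0.391/(0.391−1.05)) = (2.685)^(-0.5933) = 0.5565.

0.556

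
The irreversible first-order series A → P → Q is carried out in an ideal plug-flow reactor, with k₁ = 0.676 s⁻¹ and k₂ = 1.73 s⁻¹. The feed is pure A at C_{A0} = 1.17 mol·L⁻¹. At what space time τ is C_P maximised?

For first-order series the maximum of C_P occurs at τ_opt = ln(k₂/k₁)/(k₂−k₁).
= ln(1.73/0.676)/(1.73−0.676) = ln(2.559)/1.054 = 0.9397/1.054 = 0.892 s.

0.892 s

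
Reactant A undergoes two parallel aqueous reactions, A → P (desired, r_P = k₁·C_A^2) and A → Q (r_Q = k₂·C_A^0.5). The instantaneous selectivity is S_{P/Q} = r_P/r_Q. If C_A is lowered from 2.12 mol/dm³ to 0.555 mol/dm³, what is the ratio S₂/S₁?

S_{P/Q} = (k₁/k₂)·C_A^1.5, so S₂/S₁ = (C_{A,2}/C_{A,1})^1.5.
= (0.555/2.12)^1.5 = (0.2618)^1.5 = 0.134.

0.134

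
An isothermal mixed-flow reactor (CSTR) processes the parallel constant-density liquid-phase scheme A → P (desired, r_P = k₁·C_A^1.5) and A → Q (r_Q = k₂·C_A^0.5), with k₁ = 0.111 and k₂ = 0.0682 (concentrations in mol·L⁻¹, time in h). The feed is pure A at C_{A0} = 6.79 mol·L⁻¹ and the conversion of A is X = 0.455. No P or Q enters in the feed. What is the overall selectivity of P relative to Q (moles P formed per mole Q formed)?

Exit C_A = C_{A0}(1−X) = 6.79×0.545 = 3.701 mol·L⁻¹.
Rates in a CSTR are evaluated at the outlet concentration: r_P = 0.111×3.701^1.5 = 0.7902, r_Q = 0.0682×3.701^0.5 = 0.1312.
Overall selectivity = C_P/C_Q = r_Pτ/(r_Qτ) = r_P/r_Q = 6.02.

6.02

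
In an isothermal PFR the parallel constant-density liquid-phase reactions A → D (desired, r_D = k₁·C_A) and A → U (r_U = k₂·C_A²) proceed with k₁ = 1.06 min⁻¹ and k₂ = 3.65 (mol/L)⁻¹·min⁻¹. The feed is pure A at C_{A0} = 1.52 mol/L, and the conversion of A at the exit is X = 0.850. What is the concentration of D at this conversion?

0.363 mol/L

C_A = C_{A0}(1−X) = 0.2280 mol/L.
Along a PFR/batch, dC_D/dC_A = −r_D/(r_D+r_U) = −k₁/(k₁+k₂·C_A).
Integrating from C_{A0} to C_A: C_D = (1.06/3.65)·ln[(1.06+3.65·1.52)/(1.06+3.65·0.228)] = 0.2904·ln(6.608/1.892) = 0.3632 mol/L.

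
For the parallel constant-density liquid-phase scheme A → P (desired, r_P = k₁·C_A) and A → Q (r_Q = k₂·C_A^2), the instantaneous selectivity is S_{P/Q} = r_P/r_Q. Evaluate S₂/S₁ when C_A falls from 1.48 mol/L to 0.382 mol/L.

3.87

S_{P/Q} = (k₁/k₂)·C_A⁻¹, so S₂/S₁ = (C_{A,2}/C_{A,1})⁻¹.
= 1.48/0.382 = 3.87.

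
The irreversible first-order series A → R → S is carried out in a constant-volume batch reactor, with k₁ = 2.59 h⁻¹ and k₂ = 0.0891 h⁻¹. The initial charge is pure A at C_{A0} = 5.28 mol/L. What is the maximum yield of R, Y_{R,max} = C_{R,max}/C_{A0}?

For a first-order series the maximum intermediate yield is C_{R,max}/C_{A0} = (k₁/k₂)^[k₂/(k₂−k₁)].
= (2.59/0.0891)^(0.0891/(0.0891−2.59)) = (29.07)^(-0.03563) = 0.8869.

0.887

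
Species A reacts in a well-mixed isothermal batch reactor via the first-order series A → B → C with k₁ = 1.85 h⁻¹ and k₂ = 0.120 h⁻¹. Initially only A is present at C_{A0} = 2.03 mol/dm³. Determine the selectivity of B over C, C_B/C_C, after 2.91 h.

Solving the coupled first-order balances gives C_B(t) = [k₁/(k₂−k₁)]·C_{A0}·(e^(−k₁t) − e^(−k₂t)).
e^(−k₁t) = e^(−1.85×2.91) = e^(−5.384) = 0.004592; e^(−k₂t) = e^(−0.3492) = 0.7053.
C_B = 1.85×2.03/(0.120−1.85) × (0.004592−0.7053) = (-2.171)×(-0.7007) = 1.521 mol/dm³.
C_A = C_{A0}e^(−k₁t) = 0.009321 mol/dm³, so C_C = C_{A0}−C_A−C_B = 0.4997 mol/dm³; C_B/C_C = 3.04.

3.04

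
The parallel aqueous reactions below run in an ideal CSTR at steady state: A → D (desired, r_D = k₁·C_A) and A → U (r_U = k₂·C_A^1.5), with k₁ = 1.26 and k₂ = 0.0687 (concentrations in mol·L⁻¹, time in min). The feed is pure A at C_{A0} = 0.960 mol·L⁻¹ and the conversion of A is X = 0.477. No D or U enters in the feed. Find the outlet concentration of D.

Exit C_A = C_{A0}(1−X) = 0.960×0.523 = 0.5021 mol·L⁻¹.
A CSTR operates uniformly at the exit composition, giving r_D = 0.6326 and r_U = 0.02444 (each k·C_A^n at C_A = 0.5021).
Fraction of consumed A going to D: r_D/(r_D+r_U) = 0.9628.
C_D = 0.9628·C_{A0}·X = 0.9628×0.960×0.477 = 0.441 mol·L⁻¹.

0.441 mol·L⁻¹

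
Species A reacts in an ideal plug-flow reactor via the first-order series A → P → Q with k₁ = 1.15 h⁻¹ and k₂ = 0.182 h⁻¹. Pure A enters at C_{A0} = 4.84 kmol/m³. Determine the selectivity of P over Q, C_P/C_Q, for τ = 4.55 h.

The intermediate concentration in a first-order A→B→C sequence is C_P = k₁C_{A0}(e^(−k₁τ) − e^(−k₂τ))/(k₂−k₁).
e^(−k₁τ) = e^(−1.15×4.55) = e^(−5.232) = 0.005340; e^(−k₂τ) = e^(−0.8281) = 0.4369.
C_P = 1.15×4.84/(0.182−1.15) × (0.005340−0.4369) = (-5.750)×(-0.4315) = 2.481 kmol/m³.
C_A = C_{A0}e^(−k₁τ) = 0.02585 kmol/m³, so C_Q = C_{A0}−C_A−C_P = 2.333 kmol/m³; C_P/C_Q = 1.06.

1.06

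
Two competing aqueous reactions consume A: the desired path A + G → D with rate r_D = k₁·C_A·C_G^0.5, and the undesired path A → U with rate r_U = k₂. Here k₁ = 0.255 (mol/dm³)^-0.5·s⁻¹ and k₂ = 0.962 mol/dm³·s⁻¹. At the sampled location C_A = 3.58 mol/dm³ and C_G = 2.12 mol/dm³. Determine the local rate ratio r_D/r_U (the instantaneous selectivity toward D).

S_{D/U} = r_D/r_U = (k₁·C_A·C_G^0.5)/(k₂) = (k₁/k₂)·C_A·C_G^0.5.
= (0.255×3.580×2.120^0.5) / (0.962) = 1.329/0.9620 = 1.38.

1.38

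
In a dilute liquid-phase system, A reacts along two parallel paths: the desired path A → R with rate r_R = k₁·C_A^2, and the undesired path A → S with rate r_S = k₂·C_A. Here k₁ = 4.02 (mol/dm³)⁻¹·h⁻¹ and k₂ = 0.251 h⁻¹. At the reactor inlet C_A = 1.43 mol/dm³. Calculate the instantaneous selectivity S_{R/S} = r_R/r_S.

22.9

S_{R/S} = r_R/r_S = (k₁·C_A^2)/(k₂·C_A) = (k₁/k₂)·C_A.
= (4.02×1.430^2) / (0.251×1.430) = 8.220/0.3589 = 22.9.
Since the desired path is higher order in A, keeping C_A high (PFR or concentrated feed) favours R.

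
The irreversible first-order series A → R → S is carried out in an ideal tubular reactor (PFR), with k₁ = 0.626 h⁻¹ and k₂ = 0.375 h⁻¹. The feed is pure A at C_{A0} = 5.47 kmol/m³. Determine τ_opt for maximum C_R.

2.04 h

Setting dC_R/dτ = 0 gives τ_opt = ln(k₂/k₁)/(k₂−k₁).
= ln(0.375/0.626)/(0.375−0.626) = ln(0.5990)/-0.2510 = -0.5124/-0.2510 = 2.04 h.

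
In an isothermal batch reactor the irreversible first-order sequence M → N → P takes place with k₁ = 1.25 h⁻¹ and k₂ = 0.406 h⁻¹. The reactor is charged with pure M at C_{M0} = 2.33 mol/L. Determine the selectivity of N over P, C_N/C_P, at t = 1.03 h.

3.59

The intermediate concentration in a first-order A→B→C sequence is C_N = k₁C_{M0}(e^(−k₁t) − e^(−k₂t))/(k₂−k₁).
e^(−k₁t) = e^(−1.25×1.03) = e^(−1.288) = 0.2760; e^(−k₂t) = e^(−0.4182) = 0.6582.
C_N = 1.25×2.33/(0.406−1.25) × (0.2760−0.6582) = (-3.451)×(-0.3823) = 1.319 mol/L.
C_M = C_{M0}e^(−k₁t) = 0.6430 mol/L, so C_P = C_{M0}−C_M−C_N = 0.3678 mol/L; C_N/C_P = 3.59.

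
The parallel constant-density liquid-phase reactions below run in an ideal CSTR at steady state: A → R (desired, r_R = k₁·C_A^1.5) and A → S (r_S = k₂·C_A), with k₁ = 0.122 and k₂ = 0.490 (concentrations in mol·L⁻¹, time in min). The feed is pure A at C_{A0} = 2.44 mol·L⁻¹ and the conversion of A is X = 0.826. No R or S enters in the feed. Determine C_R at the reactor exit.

Exit C_A = C_{A0}(1−X) = 2.44×0.174 = 0.4246 mol·L⁻¹.
In a CSTR the entire volume is at exit conditions, so r_R = 0.122×0.4246^1.5 = 0.03375 and r_S = 0.490×0.4246 = 0.2080.
Fraction of consumed A going to R: r_R/(r_R+r_S) = 0.1396.
C_R = 0.1396·C_{A0}·X = 0.1396×2.44×0.826 = 0.281 mol·L⁻¹.

0.281 mol·L⁻¹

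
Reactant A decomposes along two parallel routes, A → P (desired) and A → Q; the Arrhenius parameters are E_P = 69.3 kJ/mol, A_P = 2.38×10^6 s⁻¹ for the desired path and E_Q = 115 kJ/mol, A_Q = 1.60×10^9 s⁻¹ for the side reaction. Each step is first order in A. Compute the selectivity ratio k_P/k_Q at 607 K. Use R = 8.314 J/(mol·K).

12.7

With equal orders, S_{P/Q} = k_P/k_Q = (A_P/A_Q)·exp[(E_Q−E_P)/(RT)].
(E_Q−E_P)/(RT) = (115−69.3)×10³/(8.314×607) = 45700/5047 = 9.056.
k_P/k_Q = (2.38×10^6/1.60×10^9)·exp(9.056) = 0.001488 × 8566 = 12.7.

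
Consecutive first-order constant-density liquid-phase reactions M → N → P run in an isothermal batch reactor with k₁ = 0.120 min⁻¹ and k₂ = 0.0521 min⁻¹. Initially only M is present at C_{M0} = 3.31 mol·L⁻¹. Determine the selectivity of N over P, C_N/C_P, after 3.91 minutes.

For first-order series with pure M initially, C_N(t) = k₁C_{M0}/(k₂−k₁)·(e^(−k₁t) − e^(−k₂t)).
e^(−k₁t) = e^(−0.120×3.91) = e^(−0.4692) = 0.6255; e^(−k₂t) = e^(−0.2037) = 0.8157.
C_N = 0.120×3.31/(0.0521−0.120) × (0.6255−0.8157) = (-5.850)×(-0.1902) = 1.113 mol·L⁻¹.
C_M = C_{M0}e^(−k₁t) = 2.070 mol·L⁻¹, so C_P = C_{M0}−C_M−C_N = 0.1270 mol·L⁻¹; C_N/C_P = 8.76.

8.76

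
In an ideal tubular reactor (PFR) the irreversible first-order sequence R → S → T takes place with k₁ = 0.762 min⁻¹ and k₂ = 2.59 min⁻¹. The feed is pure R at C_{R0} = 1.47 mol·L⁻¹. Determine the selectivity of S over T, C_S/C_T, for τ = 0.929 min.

0.494

The intermediate concentration in a first-order A→B→C sequence is C_S = k₁C_{R0}(e^(−k₁τ) − e^(−k₂τ))/(k₂−k₁).
e^(−k₁τ) = e^(−0.762×0.929) = e^(−0.7079) = 0.4927; e^(−k₂τ) = e^(−2.406) = 0.09017.
C_S = 0.762×1.47/(2.59−0.762) × (0.4927−0.09017) = 0.6128×0.4025 = 0.2466 mol·L⁻¹.
C_R = C_{R0}e^(−k₁τ) = 0.7242 mol·L⁻¹, so C_T = C_{R0}−C_R−C_S = 0.4991 mol·L⁻¹; C_S/C_T = 0.494.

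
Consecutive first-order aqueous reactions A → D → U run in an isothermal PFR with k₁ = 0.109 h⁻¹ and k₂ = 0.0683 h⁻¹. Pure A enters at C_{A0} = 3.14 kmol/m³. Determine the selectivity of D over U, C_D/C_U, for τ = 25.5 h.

0.477

For first-order series with pure A initially, C_D(τ) = k₁C_{A0}/(k₂−k₁)·(e^(−k₁τ) − e^(−k₂τ)).
e^(−k₁τ) = e^(−0.109×25.5) = e^(−2.780) = 0.06207; e^(−k₂τ) = e^(−1.742) = 0.1752.
C_D = 0.109×3.14/(0.0683−0.109) × (0.06207−0.1752) = (-8.409)×(-0.1132) = 0.9516 kmol/m³.
C_A = C_{A0}e^(−k₁τ) = 0.1949 kmol/m³, so C_U = C_{A0}−C_A−C_D = 1.993 kmol/m³; C_D/C_U = 0.477.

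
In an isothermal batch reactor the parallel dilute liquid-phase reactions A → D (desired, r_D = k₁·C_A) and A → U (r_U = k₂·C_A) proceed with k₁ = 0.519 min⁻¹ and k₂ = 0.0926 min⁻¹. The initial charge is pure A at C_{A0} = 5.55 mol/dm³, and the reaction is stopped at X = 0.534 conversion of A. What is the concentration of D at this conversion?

2.51 mol/dm³

C_A = C_{A0}(1−X) = 2.586 mol/dm³.
Both paths are first order in A, so the instantaneous fraction to D is constant: dC_D/d(−C_A) = k₁/(k₁+k₂) = 0.8486.
C_D = 0.8486·(C_{A0}−C_A) = 0.8486×2.964 = 2.51 mol/dm³.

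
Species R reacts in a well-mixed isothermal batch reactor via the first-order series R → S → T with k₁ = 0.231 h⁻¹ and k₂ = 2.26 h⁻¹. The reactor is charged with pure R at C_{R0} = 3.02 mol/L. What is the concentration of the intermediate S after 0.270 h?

0.136 mol/L

Solving the coupled first-order balances gives C_S(t) = [k₁/(k₂−k₁)]·C_{R0}·(e^(−k₁t) − e^(−k₂t)).
e^(−k₁t) = e^(−0.231×0.270) = e^(−0.06237) = 0.9395; e^(−k₂t) = e^(−0.6102) = 0.5432.
C_S = 0.231×3.02/(2.26−0.231) × (0.9395−0.5432) = 0.3438×0.3963 = 0.1363 mol/L.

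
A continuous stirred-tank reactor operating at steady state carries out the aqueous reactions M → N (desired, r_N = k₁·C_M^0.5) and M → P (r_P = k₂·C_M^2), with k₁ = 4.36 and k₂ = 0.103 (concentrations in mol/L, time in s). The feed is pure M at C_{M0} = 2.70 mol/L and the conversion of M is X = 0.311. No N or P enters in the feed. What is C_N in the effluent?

Exit C_M = C_{M0}(1−X) = 2.70×0.689 = 1.860 mol/L.
In a CSTR the entire volume is at exit conditions, so r_N = 4.36×1.860^0.5 = 5.947 and r_P = 0.103×1.860^2 = 0.3565.
Fraction of consumed M going to N: r_N/(r_N+r_P) = 0.9434.
C_N = 0.9434·C_{M0}·X = 0.9434×2.70×0.311 = 0.792 mol/L.

0.792 mol/L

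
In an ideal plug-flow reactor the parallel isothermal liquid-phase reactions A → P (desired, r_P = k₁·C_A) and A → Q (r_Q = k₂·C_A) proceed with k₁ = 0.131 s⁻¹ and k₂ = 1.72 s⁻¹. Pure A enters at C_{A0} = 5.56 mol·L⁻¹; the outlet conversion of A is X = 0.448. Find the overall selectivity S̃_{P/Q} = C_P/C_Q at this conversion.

C_A = C_{A0}(1−X) = 3.069 mol·L⁻¹.
Both paths are first order in A, so the instantaneous fraction to P is constant: dC_P/d(−C_A) = k₁/(k₁+k₂) = 0.07077.
C_P = 0.07077·(C_{A0}−C_A) = 0.07077×2.491 = 0.176 mol·L⁻¹.
C_Q = (C_{A0}−C_A)−C_P = 2.315 mol·L⁻¹; S̃_{P/Q} = 0.1763/2.315 = 0.0762.

0.0762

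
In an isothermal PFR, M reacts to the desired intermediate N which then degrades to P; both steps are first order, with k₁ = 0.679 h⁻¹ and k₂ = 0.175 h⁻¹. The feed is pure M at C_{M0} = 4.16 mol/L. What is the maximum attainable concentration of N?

2.60 mol/L

Evaluating C_N at τ_opt = ln(k₂/k₁)/(k₂−k₁) gives C_{N,max}/C_{M0} = (k₁/k₂)^[k₂/(k₂−k₁)].
= (0.679/0.175)^(0.175/(0.175−0.679)) = (3.880)^(-0.3472) = 0.6245.
C_{N,max} = 0.6245×4.16 = 2.60 mol/L.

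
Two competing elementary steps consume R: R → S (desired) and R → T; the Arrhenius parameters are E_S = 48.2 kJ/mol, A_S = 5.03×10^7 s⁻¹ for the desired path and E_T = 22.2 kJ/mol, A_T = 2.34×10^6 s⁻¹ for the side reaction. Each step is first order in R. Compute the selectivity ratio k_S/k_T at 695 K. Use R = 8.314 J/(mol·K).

0.239

With equal orders, S_{S/T} = k_S/k_T = (A_S/A_T)·exp[(E_T−E_S)/(RT)].
(E_T−E_S)/(RT) = (22.2−48.2)×10³/(8.314×695) = -26000/5778 = -4.500.
k_S/k_T = (5.03×10^7/2.34×10^6)·exp(-4.500) = 21.50 × 0.01111 = 0.239.
Since E_S > E_T, raising the temperature improves selectivity toward S.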